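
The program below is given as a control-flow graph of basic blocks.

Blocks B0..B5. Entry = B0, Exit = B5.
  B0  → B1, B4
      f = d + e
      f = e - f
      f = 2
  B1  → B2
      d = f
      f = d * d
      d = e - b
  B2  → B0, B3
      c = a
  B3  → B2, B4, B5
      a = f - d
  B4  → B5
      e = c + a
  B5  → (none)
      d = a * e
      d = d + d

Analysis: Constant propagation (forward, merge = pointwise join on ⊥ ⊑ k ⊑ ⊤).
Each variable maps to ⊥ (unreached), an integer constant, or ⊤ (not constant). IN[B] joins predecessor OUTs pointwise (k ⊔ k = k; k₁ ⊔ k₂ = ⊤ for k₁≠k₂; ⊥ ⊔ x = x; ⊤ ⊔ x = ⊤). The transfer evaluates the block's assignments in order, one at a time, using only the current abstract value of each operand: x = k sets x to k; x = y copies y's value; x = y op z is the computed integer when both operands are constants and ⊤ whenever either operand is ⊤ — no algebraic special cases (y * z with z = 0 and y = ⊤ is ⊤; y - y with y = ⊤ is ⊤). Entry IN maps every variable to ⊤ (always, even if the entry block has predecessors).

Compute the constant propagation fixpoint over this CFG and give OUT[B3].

Per-block solution:
  B0:  IN=(all ⊤)  OUT={f:2; rest ⊤}
  B1:  IN={f:2; rest ⊤}  OUT={f:4; rest ⊤}
  B2:  IN={f:4; rest ⊤}  OUT={f:4; rest ⊤}
  B3:  IN={f:4; rest ⊤}  OUT={f:4; rest ⊤}
  B4:  IN=(all ⊤)  OUT=(all ⊤)
  B5:  IN=(all ⊤)  OUT=(all ⊤)

Merge at B3: IN[B3] = OUT[B2] = {a: ⊤, b: ⊤, c: ⊤, d: ⊤, e: ⊤, f: 4}
Applying B3's transfer function to that IN value gives OUT[B3] (row B3 above).

Answer: {a: ⊤, b: ⊤, c: ⊤, d: ⊤, e: ⊤, f: 4}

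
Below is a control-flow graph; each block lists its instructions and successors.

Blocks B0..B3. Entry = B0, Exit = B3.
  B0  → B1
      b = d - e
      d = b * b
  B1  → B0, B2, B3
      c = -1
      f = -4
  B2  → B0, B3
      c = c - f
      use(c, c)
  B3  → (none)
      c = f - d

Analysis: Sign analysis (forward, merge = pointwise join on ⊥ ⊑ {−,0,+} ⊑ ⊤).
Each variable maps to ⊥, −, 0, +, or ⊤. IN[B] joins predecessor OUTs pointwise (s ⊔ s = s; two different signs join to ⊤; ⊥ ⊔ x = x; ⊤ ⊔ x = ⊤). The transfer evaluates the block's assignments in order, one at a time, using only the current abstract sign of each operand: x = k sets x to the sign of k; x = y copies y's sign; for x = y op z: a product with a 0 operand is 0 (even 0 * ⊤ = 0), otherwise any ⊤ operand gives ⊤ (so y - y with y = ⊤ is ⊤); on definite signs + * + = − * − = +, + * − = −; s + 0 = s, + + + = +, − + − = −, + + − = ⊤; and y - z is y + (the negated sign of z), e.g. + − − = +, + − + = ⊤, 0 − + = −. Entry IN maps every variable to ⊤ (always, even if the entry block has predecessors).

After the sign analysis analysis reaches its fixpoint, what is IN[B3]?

Per-block solution:
  B0: | IN=(all ⊤) | OUT=(all ⊤)
  B1: | IN=(all ⊤) | OUT={c:-, f:-; rest ⊤}
  B2: | IN={c:-, f:-; rest ⊤} | OUT={f:-; rest ⊤}
  B3: | IN={f:-; rest ⊤} | OUT={f:-; rest ⊤}

Merge at B3: IN[B3] = OUT[B1] ⊔ OUT[B2] = {a: ⊤, b: ⊤, c: ⊤, d: ⊤, e: ⊤, f: -}

Answer: {a: ⊤, b: ⊤, c: ⊤, d: ⊤, e: ⊤, f: -}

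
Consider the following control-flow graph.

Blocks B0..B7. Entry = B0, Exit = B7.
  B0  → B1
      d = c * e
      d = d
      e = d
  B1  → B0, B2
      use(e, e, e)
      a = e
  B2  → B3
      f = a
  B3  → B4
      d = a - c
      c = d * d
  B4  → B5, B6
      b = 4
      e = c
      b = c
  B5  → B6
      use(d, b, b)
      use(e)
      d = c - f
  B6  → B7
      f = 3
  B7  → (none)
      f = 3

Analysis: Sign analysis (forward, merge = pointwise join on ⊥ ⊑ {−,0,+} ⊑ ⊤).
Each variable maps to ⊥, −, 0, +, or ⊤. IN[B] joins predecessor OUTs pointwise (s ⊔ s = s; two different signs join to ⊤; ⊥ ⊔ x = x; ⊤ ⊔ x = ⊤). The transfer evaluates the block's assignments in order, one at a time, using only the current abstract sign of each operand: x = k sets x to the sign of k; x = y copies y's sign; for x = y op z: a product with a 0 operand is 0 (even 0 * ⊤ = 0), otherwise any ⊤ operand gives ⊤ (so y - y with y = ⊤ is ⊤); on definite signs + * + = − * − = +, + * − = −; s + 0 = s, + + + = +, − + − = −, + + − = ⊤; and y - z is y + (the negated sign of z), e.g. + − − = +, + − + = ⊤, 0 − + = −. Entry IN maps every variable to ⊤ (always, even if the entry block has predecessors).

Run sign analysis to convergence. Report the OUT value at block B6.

Answer: {a: ⊤, b: ⊤, c: ⊤, d: ⊤, e: ⊤, f: +}

Working:
Converged values:
  B0: | IN=(all ⊤) | OUT=(all ⊤)
  B1: | IN=(all ⊤) | OUT=(all ⊤)
  B2: | IN=(all ⊤) | OUT=(all ⊤)
  B3: | IN=(all ⊤) | OUT=(all ⊤)
  B4: | IN=(all ⊤) | OUT=(all ⊤)
  B5: | IN=(all ⊤) | OUT=(all ⊤)
  B6: | IN=(all ⊤) | OUT={f:+; rest ⊤}
  B7: | IN={f:+; rest ⊤} | OUT={f:+; rest ⊤}

Merge at B6: IN[B6] = OUT[B4] ⊔ OUT[B5] = {a: ⊤, b: ⊤, c: ⊤, d: ⊤, e: ⊤, f: ⊤}
Applying B6's transfer function to that IN value gives OUT[B6] (row B6 above).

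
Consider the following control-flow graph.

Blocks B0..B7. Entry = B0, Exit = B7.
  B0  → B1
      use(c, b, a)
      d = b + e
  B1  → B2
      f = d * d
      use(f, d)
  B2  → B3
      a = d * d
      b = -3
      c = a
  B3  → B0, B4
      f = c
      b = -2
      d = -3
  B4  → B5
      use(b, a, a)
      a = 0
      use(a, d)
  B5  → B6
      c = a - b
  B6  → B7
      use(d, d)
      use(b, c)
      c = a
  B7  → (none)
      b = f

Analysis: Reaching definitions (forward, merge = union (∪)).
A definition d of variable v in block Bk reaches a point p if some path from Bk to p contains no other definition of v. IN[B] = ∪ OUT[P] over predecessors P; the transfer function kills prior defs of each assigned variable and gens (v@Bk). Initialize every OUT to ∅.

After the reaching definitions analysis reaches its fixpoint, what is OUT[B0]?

Answer: {a@B2, b@B3, c@B2, d@B0, f@B3}

Derivation:
Converged values:
  B0: | IN={a@B2, b@B3, c@B2, d@B3, f@B3} | OUT={a@B2, b@B3, c@B2, d@B0, f@B3}
  B1: | IN={a@B2, b@B3, c@B2, d@B0, f@B3} | OUT={a@B2, b@B3, c@B2, d@B0, f@B1}
  B2: | IN={a@B2, b@B3, c@B2, d@B0, f@B1} | OUT={a@B2, b@B2, c@B2, d@B0, f@B1}
  B3: | IN={a@B2, b@B2, c@B2, d@B0, f@B1} | OUT={a@B2, b@B3, c@B2, d@B3, f@B3}
  B4: | IN={a@B2, b@B3, c@B2, d@B3, f@B3} | OUT={a@B4, b@B3, c@B2, d@B3, f@B3}
  B5: | IN={a@B4, b@B3, c@B2, d@B3, f@B3} | OUT={a@B4, b@B3, c@B5, d@B3, f@B3}
  B6: | IN={a@B4, b@B3, c@B5, d@B3, f@B3} | OUT={a@B4, b@B3, c@B6, d@B3, f@B3}
  B7: | IN={a@B4, b@B3, c@B6, d@B3, f@B3} | OUT={a@B4, b@B7, c@B6, d@B3, f@B3}

Merge at B0 (entry node, so the boundary value {} is joined with the incoming edge(s)): IN[B0] = {} ⊔ OUT[B3] = {a@B2, b@B3, c@B2, d@B3, f@B3}
Applying B0's transfer function to that IN value gives OUT[B0] (row B0 above).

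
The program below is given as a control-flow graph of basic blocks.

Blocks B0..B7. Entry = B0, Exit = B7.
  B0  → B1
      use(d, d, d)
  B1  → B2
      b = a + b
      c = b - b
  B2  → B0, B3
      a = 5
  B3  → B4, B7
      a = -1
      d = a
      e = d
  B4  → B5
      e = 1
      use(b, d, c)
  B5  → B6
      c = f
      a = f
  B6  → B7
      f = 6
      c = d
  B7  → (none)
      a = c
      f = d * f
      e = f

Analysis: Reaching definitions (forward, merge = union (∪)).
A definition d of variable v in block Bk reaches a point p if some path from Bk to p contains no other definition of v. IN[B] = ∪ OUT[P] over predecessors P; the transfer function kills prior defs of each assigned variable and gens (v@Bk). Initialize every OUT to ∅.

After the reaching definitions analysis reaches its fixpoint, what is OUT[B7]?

Per-block solution:
  B0:  IN={a@B2, b@B1, c@B1}  OUT={a@B2, b@B1, c@B1}
  B1:  IN={a@B2, b@B1, c@B1}  OUT={a@B2, b@B1, c@B1}
  B2:  IN={a@B2, b@B1, c@B1}  OUT={a@B2, b@B1, c@B1}
  B3:  IN={a@B2, b@B1, c@B1}  OUT={a@B3, b@B1, c@B1, d@B3, e@B3}
  B4:  IN={a@B3, b@B1, c@B1, d@B3, e@B3}  OUT={a@B3, b@B1, c@B1, d@B3, e@B4}
  B5:  IN={a@B3, b@B1, c@B1, d@B3, e@B4}  OUT={a@B5, b@B1, c@B5, d@B3, e@B4}
  B6:  IN={a@B5, b@B1, c@B5, d@B3, e@B4}  OUT={a@B5, b@B1, c@B6, d@B3, e@B4, f@B6}
  B7:  IN={a@B3, a@B5, b@B1, c@B1, c@B6, d@B3, e@B3, e@B4, f@B6}  OUT={a@B7, b@B1, c@B1, c@B6, d@B3, e@B7, f@B7}

Merge at B7: IN[B7] = OUT[B3] ⊔ OUT[B6] = {a@B3, a@B5, b@B1, c@B1, c@B6, d@B3, e@B3, e@B4, f@B6}
Applying B7's transfer function to that IN value gives OUT[B7] (row B7 above).

Answer: {a@B7, b@B1, c@B1, c@B6, d@B3, e@B7, f@B7}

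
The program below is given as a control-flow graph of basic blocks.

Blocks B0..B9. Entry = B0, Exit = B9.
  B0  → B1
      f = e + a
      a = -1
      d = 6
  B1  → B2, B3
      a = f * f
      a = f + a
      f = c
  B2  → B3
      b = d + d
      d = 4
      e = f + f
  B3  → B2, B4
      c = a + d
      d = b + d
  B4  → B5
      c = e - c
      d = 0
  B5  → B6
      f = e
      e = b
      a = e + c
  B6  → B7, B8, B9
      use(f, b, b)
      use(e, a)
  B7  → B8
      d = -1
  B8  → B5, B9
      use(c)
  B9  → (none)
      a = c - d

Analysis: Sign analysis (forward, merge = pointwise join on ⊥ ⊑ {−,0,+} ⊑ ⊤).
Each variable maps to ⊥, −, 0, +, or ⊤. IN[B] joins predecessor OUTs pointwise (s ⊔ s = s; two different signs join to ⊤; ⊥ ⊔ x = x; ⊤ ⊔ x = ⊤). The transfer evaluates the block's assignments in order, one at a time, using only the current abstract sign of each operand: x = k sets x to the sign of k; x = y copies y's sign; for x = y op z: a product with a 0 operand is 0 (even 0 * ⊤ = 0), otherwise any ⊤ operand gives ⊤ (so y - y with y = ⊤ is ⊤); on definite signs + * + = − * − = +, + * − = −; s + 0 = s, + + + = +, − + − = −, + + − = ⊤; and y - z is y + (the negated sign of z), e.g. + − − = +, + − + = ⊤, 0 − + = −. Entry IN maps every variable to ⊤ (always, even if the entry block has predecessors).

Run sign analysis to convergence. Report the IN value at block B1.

Answer: {a: -, b: ⊤, c: ⊤, d: +, e: ⊤, f: ⊤}

Derivation:
Converged values:
  B0: | IN=(all ⊤) | OUT={a:-, d:+; rest ⊤}
  B1: | IN={a:-, d:+; rest ⊤} | OUT={d:+; rest ⊤}
  B2: | IN=(all ⊤) | OUT={d:+; rest ⊤}
  B3: | IN={d:+; rest ⊤} | OUT=(all ⊤)
  B4: | IN=(all ⊤) | OUT={d:0; rest ⊤}
  B5: | IN=(all ⊤) | OUT=(all ⊤)
  B6: | IN=(all ⊤) | OUT=(all ⊤)
  B7: | IN=(all ⊤) | OUT={d:-; rest ⊤}
  B8: | IN=(all ⊤) | OUT=(all ⊤)
  B9: | IN=(all ⊤) | OUT=(all ⊤)

Merge at B1: IN[B1] = OUT[B0] = {a: -, b: ⊤, c: ⊤, d: +, e: ⊤, f: ⊤}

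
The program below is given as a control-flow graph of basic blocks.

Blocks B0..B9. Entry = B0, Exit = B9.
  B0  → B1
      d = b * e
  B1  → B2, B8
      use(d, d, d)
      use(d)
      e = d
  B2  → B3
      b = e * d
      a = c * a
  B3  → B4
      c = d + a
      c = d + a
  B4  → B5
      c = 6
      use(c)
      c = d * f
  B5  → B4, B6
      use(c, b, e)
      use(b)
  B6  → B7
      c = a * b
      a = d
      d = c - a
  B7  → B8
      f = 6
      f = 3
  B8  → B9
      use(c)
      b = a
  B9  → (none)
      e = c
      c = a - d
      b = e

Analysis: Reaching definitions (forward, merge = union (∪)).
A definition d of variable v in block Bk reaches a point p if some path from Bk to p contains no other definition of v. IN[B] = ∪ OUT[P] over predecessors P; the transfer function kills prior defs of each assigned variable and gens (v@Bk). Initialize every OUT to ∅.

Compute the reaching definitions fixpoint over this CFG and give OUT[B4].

Per-block solution:
  B0:  IN={}  OUT={d@B0}
  B1:  IN={d@B0}  OUT={d@B0, e@B1}
  B2:  IN={d@B0, e@B1}  OUT={a@B2, b@B2, d@B0, e@B1}
  B3:  IN={a@B2, b@B2, d@B0, e@B1}  OUT={a@B2, b@B2, c@B3, d@B0, e@B1}
  B4:  IN={a@B2, b@B2, c@B3, c@B4, d@B0, e@B1}  OUT={a@B2, b@B2, c@B4, d@B0, e@B1}
  B5:  IN={a@B2, b@B2, c@B4, d@B0, e@B1}  OUT={a@B2, b@B2, c@B4, d@B0, e@B1}
  B6:  IN={a@B2, b@B2, c@B4, d@B0, e@B1}  OUT={a@B6, b@B2, c@B6, d@B6, e@B1}
  B7:  IN={a@B6, b@B2, c@B6, d@B6, e@B1}  OUT={a@B6, b@B2, c@B6, d@B6, e@B1, f@B7}
  B8:  IN={a@B6, b@B2, c@B6, d@B0, d@B6, e@B1, f@B7}  OUT={a@B6, b@B8, c@B6, d@B0, d@B6, e@B1, f@B7}
  B9:  IN={a@B6, b@B8, c@B6, d@B0, d@B6, e@B1, f@B7}  OUT={a@B6, b@B9, c@B9, d@B0, d@B6, e@B9, f@B7}

Merge at B4: IN[B4] = OUT[B3] ⊔ OUT[B5] = {a@B2, b@B2, c@B3, c@B4, d@B0, e@B1}
Applying B4's transfer function to that IN value gives OUT[B4] (row B4 above).

Answer: {a@B2, b@B2, c@B4, d@B0, e@B1}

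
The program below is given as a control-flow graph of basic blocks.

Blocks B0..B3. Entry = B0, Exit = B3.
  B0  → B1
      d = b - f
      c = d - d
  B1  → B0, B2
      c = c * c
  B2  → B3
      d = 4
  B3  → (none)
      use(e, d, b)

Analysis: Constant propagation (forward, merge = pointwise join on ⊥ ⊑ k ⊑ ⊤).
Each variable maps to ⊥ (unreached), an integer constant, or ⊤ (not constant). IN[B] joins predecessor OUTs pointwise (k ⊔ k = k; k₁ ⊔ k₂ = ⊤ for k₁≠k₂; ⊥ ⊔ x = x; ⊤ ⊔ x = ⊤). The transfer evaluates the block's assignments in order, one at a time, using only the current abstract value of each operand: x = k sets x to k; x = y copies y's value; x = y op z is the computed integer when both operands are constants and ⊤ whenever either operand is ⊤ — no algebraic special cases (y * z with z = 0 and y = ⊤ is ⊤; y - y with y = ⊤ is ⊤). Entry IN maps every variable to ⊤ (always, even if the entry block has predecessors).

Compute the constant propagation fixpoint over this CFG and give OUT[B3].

Answer: {a: ⊤, b: ⊤, c: ⊤, d: 4, e: ⊤, f: ⊤}

Derivation:
Per-block solution:
  B0:   IN=(all ⊤)   OUT=(all ⊤)
  B1:   IN=(all ⊤)   OUT=(all ⊤)
  B2:   IN=(all ⊤)   OUT={d:4; rest ⊤}
  B3:   IN={d:4; rest ⊤}   OUT={d:4; rest ⊤}

Merge at B3: IN[B3] = OUT[B2] = {a: ⊤, b: ⊤, c: ⊤, d: 4, e: ⊤, f: ⊤}
Applying B3's transfer function to that IN value gives OUT[B3] (row B3 above).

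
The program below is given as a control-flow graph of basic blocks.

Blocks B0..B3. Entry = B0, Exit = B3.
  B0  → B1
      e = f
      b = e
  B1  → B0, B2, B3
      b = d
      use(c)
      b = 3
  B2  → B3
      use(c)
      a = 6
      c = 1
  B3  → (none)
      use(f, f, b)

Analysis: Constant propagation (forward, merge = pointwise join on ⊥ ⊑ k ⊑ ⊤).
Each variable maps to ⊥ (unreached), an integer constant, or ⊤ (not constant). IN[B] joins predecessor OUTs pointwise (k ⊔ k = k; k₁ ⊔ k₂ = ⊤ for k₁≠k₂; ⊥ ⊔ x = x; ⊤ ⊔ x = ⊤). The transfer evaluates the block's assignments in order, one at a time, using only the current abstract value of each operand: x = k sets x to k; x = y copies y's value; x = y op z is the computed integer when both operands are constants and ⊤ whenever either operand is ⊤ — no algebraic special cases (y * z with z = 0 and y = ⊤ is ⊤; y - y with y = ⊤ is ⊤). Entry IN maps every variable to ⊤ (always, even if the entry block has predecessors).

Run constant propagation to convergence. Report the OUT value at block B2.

Answer: {a: 6, b: 3, c: 1, d: ⊤, e: ⊤, f: ⊤}

Working:
Fixpoint table:
  B0:  IN=(all ⊤)  OUT=(all ⊤)
  B1:  IN=(all ⊤)  OUT={b:3; rest ⊤}
  B2:  IN={b:3; rest ⊤}  OUT={a:6, b:3, c:1; rest ⊤}
  B3:  IN={b:3; rest ⊤}  OUT={b:3; rest ⊤}

Merge at B2: IN[B2] = OUT[B1] = {a: ⊤, b: 3, c: ⊤, d: ⊤, e: ⊤, f: ⊤}
Applying B2's transfer function to that IN value gives OUT[B2] (row B2 above).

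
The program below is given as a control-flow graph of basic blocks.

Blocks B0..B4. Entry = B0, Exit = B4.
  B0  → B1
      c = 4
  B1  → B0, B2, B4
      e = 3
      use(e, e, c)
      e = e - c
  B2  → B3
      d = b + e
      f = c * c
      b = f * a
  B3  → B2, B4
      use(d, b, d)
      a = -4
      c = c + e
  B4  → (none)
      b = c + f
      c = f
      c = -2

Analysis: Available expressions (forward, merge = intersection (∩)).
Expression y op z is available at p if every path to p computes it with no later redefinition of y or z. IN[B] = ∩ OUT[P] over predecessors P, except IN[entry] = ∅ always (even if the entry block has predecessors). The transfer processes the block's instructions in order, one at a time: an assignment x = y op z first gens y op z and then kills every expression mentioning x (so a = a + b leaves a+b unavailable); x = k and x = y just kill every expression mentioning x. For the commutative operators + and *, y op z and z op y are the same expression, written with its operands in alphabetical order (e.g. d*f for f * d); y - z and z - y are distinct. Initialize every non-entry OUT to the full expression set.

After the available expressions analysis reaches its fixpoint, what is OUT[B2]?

Per-block solution:
  B0:  IN={}  OUT={}
  B1:  IN={}  OUT={}
  B2:  IN={}  OUT={a*f, c*c}
  B3:  IN={a*f, c*c}  OUT={}
  B4:  IN={}  OUT={}

Merge at B2: IN[B2] = OUT[B1] ∩ OUT[B3] = {}
Applying B2's transfer function to that IN value gives OUT[B2] (row B2 above).

Answer: {a*f, c*c}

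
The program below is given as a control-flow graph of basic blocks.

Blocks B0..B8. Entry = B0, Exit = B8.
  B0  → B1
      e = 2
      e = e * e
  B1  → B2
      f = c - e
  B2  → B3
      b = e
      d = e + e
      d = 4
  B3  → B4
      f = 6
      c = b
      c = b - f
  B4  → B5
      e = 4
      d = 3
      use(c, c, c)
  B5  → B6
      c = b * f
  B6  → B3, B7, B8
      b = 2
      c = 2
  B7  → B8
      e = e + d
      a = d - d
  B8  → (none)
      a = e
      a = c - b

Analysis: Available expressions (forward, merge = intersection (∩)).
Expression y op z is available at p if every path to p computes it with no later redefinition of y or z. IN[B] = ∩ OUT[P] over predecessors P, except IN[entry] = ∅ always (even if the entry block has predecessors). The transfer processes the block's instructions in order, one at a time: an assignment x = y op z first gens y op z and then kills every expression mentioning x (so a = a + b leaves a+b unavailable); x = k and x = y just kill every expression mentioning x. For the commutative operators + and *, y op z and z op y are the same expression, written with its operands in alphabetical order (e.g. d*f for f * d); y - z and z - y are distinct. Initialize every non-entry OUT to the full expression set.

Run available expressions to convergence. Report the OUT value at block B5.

Per-block solution:
  B0:  IN={}  OUT={}
  B1:  IN={}  OUT={c-e}
  B2:  IN={c-e}  OUT={c-e, e+e}
  B3:  IN={}  OUT={b-f}
  B4:  IN={b-f}  OUT={b-f}
  B5:  IN={b-f}  OUT={b*f, b-f}
  B6:  IN={b*f, b-f}  OUT={}
  B7:  IN={}  OUT={d-d}
  B8:  IN={}  OUT={c-b}

Merge at B5: IN[B5] = OUT[B4] = {b-f}
Applying B5's transfer function to that IN value gives OUT[B5] (row B5 above).

Answer: {b*f, b-f}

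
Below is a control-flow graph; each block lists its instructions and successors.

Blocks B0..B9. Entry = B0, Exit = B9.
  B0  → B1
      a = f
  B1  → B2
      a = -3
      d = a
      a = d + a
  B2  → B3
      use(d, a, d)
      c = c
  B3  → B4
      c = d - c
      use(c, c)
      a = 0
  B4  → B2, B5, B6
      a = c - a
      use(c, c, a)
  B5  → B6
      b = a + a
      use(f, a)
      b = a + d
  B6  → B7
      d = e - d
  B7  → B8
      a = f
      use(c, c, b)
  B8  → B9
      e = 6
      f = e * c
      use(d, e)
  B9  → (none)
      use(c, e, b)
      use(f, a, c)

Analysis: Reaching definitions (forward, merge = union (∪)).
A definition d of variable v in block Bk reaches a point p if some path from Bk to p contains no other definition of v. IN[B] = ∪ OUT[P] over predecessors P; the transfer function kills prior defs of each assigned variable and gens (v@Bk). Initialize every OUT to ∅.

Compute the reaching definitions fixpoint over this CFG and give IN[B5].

Answer: {a@B4, c@B3, d@B1}

Trace:
Per-block solution:
  B0:   IN={}   OUT={a@B0}
  B1:   IN={a@B0}   OUT={a@B1, d@B1}
  B2:   IN={a@B1, a@B4, c@B3, d@B1}   OUT={a@B1, a@B4, c@B2, d@B1}
  B3:   IN={a@B1, a@B4, c@B2, d@B1}   OUT={a@B3, c@B3, d@B1}
  B4:   IN={a@B3, c@B3, d@B1}   OUT={a@B4, c@B3, d@B1}
  B5:   IN={a@B4, c@B3, d@B1}   OUT={a@B4, b@B5, c@B3, d@B1}
  B6:   IN={a@B4, b@B5, c@B3, d@B1}   OUT={a@B4, b@B5, c@B3, d@B6}
  B7:   IN={a@B4, b@B5, c@B3, d@B6}   OUT={a@B7, b@B5, c@B3, d@B6}
  B8:   IN={a@B7, b@B5, c@B3, d@B6}   OUT={a@B7, b@B5, c@B3, d@B6, e@B8, f@B8}
  B9:   IN={a@B7, b@B5, c@B3, d@B6, e@B8, f@B8}   OUT={a@B7, b@B5, c@B3, d@B6, e@B8, f@B8}

Merge at B5: IN[B5] = OUT[B4] = {a@B4, c@B3, d@B1}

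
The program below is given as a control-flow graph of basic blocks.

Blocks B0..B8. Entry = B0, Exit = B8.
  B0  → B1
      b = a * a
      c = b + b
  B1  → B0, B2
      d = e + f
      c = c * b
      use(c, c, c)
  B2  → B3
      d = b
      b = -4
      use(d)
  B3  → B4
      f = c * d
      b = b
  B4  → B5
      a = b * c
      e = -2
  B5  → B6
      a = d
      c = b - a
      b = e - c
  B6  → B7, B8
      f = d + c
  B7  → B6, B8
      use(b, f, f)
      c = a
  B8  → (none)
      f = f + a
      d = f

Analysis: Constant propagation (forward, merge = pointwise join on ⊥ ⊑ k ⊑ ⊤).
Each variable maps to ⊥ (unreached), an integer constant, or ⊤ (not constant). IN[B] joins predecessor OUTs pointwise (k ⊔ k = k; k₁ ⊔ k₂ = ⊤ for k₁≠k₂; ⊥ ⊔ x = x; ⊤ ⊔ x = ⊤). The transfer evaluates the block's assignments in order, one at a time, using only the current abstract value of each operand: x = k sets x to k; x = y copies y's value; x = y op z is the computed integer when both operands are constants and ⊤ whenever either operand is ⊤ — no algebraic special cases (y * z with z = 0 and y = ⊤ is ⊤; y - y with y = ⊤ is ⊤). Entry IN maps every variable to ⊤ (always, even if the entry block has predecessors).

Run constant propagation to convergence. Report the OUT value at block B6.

Answer: {a: ⊤, b: ⊤, c: ⊤, d: ⊤, e: -2, f: ⊤}

Trace:
Fixpoint table:
  B0: | IN=(all ⊤) | OUT=(all ⊤)
  B1: | IN=(all ⊤) | OUT=(all ⊤)
  B2: | IN=(all ⊤) | OUT={b:-4; rest ⊤}
  B3: | IN={b:-4; rest ⊤} | OUT={b:-4; rest ⊤}
  B4: | IN={b:-4; rest ⊤} | OUT={b:-4, e:-2; rest ⊤}
  B5: | IN={b:-4, e:-2; rest ⊤} | OUT={e:-2; rest ⊤}
  B6: | IN={e:-2; rest ⊤} | OUT={e:-2; rest ⊤}
  B7: | IN={e:-2; rest ⊤} | OUT={e:-2; rest ⊤}
  B8: | IN={e:-2; rest ⊤} | OUT={e:-2; rest ⊤}

Merge at B6: IN[B6] = OUT[B5] ⊔ OUT[B7] = {a: ⊤, b: ⊤, c: ⊤, d: ⊤, e: -2, f: ⊤}
Applying B6's transfer function to that IN value gives OUT[B6] (row B6 above).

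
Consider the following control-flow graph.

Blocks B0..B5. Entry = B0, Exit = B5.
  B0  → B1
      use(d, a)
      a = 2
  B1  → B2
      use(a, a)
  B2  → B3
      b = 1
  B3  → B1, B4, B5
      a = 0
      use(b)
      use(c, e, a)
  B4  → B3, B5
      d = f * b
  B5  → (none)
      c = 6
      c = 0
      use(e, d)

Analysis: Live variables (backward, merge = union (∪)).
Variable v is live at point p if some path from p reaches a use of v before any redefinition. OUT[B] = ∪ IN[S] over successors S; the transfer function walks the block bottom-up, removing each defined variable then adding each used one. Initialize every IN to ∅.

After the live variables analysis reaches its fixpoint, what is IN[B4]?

Answer: {b, c, e, f}

Working:
Fixpoint table:
  B0: | IN={a, c, d, e, f} | OUT={a, c, d, e, f}
  B1: | IN={a, c, d, e, f} | OUT={c, d, e, f}
  B2: | IN={c, d, e, f} | OUT={b, c, d, e, f}
  B3: | IN={b, c, d, e, f} | OUT={a, b, c, d, e, f}
  B4: | IN={b, c, e, f} | OUT={b, c, d, e, f}
  B5: | IN={d, e} | OUT={}

Merge at B4: OUT[B4] = IN[B3] ⊔ IN[B5] = {b, c, d, e, f}
Applying B4's transfer function to that OUT value gives IN[B4] (row B4 above).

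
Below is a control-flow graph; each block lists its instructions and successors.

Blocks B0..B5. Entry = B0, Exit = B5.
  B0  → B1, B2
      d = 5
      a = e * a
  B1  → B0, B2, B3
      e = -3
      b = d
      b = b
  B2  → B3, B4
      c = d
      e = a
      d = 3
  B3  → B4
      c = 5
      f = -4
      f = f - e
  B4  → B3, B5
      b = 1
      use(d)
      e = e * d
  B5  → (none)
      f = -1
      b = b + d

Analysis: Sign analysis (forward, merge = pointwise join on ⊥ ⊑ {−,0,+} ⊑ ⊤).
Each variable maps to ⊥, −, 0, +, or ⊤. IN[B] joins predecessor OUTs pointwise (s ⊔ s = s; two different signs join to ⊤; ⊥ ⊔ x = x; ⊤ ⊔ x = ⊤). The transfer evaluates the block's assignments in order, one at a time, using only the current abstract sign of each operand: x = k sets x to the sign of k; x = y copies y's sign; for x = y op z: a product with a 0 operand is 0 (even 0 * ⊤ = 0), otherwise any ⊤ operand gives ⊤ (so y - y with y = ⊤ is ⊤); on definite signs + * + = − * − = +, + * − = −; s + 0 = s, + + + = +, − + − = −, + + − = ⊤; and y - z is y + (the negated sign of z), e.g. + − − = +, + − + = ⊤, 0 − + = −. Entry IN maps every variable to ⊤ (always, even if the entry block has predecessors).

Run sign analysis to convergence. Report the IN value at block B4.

Answer: {a: ⊤, b: ⊤, c: +, d: +, e: ⊤, f: ⊤}

Derivation:
Fixpoint table:
  B0:   IN=(all ⊤)   OUT={d:+; rest ⊤}
  B1:   IN={d:+; rest ⊤}   OUT={b:+, d:+, e:-; rest ⊤}
  B2:   IN={d:+; rest ⊤}   OUT={c:+, d:+; rest ⊤}
  B3:   IN={d:+; rest ⊤}   OUT={c:+, d:+; rest ⊤}
  B4:   IN={c:+, d:+; rest ⊤}   OUT={b:+, c:+, d:+; rest ⊤}
  B5:   IN={b:+, c:+, d:+; rest ⊤}   OUT={b:+, c:+, d:+, f:-; rest ⊤}

Merge at B4: IN[B4] = OUT[B2] ⊔ OUT[B3] = {a: ⊤, b: ⊤, c: +, d: +, e: ⊤, f: ⊤}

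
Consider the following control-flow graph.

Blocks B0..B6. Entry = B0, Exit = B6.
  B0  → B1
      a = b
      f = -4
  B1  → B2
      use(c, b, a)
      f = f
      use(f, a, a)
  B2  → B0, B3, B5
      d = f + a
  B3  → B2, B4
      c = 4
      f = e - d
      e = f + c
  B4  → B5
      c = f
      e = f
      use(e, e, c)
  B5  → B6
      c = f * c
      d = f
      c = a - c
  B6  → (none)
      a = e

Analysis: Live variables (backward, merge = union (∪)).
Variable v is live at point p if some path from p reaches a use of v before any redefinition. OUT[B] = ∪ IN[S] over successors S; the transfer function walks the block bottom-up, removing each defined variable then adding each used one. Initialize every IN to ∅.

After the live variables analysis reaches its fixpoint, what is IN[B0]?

Answer: {b, c, e}

Working:
Converged values:
  B0:  IN={b, c, e}  OUT={a, b, c, e, f}
  B1:  IN={a, b, c, e, f}  OUT={a, b, c, e, f}
  B2:  IN={a, b, c, e, f}  OUT={a, b, c, d, e, f}
  B3:  IN={a, b, d, e}  OUT={a, b, c, e, f}
  B4:  IN={a, f}  OUT={a, c, e, f}
  B5:  IN={a, c, e, f}  OUT={e}
  B6:  IN={e}  OUT={}

Merge at B0: OUT[B0] = IN[B1] = {a, b, c, e, f}
Applying B0's transfer function to that OUT value gives IN[B0] (row B0 above).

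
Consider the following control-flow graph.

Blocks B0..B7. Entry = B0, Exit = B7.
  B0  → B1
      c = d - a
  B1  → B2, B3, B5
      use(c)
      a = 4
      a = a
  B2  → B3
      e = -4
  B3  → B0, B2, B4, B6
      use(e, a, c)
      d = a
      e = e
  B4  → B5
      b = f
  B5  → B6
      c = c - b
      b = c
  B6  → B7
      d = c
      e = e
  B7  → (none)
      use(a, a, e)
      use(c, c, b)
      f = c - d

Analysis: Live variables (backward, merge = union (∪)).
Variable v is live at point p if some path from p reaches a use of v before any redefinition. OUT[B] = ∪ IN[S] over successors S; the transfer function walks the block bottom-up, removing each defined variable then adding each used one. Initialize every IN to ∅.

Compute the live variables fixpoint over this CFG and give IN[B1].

Answer: {b, c, e, f}

Derivation:
Fixpoint table:
  B0:  IN={a, b, d, e, f}  OUT={b, c, e, f}
  B1:  IN={b, c, e, f}  OUT={a, b, c, e, f}
  B2:  IN={a, b, c, f}  OUT={a, b, c, e, f}
  B3:  IN={a, b, c, e, f}  OUT={a, b, c, d, e, f}
  B4:  IN={a, c, e, f}  OUT={a, b, c, e}
  B5:  IN={a, b, c, e}  OUT={a, b, c, e}
  B6:  IN={a, b, c, e}  OUT={a, b, c, d, e}
  B7:  IN={a, b, c, d, e}  OUT={}

Merge at B1: OUT[B1] = IN[B2] ⊔ IN[B3] ⊔ IN[B5] = {a, b, c, e, f}
Applying B1's transfer function to that OUT value gives IN[B1] (row B1 above).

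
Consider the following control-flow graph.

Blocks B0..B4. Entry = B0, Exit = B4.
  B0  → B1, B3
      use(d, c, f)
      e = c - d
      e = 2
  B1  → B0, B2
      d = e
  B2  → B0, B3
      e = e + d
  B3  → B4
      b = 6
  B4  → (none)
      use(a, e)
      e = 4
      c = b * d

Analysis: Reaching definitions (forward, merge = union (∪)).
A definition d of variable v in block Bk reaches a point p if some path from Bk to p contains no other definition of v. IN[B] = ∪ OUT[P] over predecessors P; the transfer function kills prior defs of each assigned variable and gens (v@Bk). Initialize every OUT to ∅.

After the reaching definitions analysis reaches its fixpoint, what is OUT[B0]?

Answer: {d@B1, e@B0}

Derivation:
Fixpoint table:
  B0:   IN={d@B1, e@B0, e@B2}   OUT={d@B1, e@B0}
  B1:   IN={d@B1, e@B0}   OUT={d@B1, e@B0}
  B2:   IN={d@B1, e@B0}   OUT={d@B1, e@B2}
  B3:   IN={d@B1, e@B0, e@B2}   OUT={b@B3, d@B1, e@B0, e@B2}
  B4:   IN={b@B3, d@B1, e@B0, e@B2}   OUT={b@B3, c@B4, d@B1, e@B4}

Merge at B0 (entry node, so the boundary value {} is joined with the incoming edge(s)): IN[B0] = {} ⊔ OUT[B1] ⊔ OUT[B2] = {d@B1, e@B0, e@B2}
Applying B0's transfer function to that IN value gives OUT[B0] (row B0 above).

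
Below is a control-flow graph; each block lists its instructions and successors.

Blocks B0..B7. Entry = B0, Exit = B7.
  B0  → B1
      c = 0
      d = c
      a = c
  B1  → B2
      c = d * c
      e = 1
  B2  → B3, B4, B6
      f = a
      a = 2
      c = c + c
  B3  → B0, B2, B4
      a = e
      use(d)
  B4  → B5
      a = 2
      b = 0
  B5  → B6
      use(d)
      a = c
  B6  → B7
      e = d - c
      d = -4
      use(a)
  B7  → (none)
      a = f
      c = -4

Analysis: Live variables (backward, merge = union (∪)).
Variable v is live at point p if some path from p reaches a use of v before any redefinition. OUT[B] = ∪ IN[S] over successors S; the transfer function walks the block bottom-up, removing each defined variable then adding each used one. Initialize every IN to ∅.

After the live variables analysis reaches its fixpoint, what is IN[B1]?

Answer: {a, c, d}

Derivation:
Fixpoint table:
  B0: | IN={} | OUT={a, c, d}
  B1: | IN={a, c, d} | OUT={a, c, d, e}
  B2: | IN={a, c, d, e} | OUT={a, c, d, e, f}
  B3: | IN={c, d, e, f} | OUT={a, c, d, e, f}
  B4: | IN={c, d, f} | OUT={c, d, f}
  B5: | IN={c, d, f} | OUT={a, c, d, f}
  B6: | IN={a, c, d, f} | OUT={f}
  B7: | IN={f} | OUT={}

Merge at B1: OUT[B1] = IN[B2] = {a, c, d, e}
Applying B1's transfer function to that OUT value gives IN[B1] (row B1 above).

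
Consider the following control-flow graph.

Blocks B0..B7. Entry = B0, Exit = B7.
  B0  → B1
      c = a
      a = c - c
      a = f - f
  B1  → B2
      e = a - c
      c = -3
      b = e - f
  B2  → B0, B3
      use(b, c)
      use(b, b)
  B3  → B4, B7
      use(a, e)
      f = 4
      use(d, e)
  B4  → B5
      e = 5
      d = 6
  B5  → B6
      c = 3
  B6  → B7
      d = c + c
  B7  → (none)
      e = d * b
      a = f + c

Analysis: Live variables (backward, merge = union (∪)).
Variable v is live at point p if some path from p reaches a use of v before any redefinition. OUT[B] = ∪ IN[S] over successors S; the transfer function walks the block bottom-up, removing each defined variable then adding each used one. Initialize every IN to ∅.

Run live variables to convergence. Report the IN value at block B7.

Answer: {b, c, d, f}

Trace:
Converged values:
  B0:  IN={a, d, f}  OUT={a, c, d, f}
  B1:  IN={a, c, d, f}  OUT={a, b, c, d, e, f}
  B2:  IN={a, b, c, d, e, f}  OUT={a, b, c, d, e, f}
  B3:  IN={a, b, c, d, e}  OUT={b, c, d, f}
  B4:  IN={b, f}  OUT={b, f}
  B5:  IN={b, f}  OUT={b, c, f}
  B6:  IN={b, c, f}  OUT={b, c, d, f}
  B7:  IN={b, c, d, f}  OUT={}

B7 is the boundary node: OUT[B7] = {}
Applying B7's transfer function to that OUT value gives IN[B7] (row B7 above).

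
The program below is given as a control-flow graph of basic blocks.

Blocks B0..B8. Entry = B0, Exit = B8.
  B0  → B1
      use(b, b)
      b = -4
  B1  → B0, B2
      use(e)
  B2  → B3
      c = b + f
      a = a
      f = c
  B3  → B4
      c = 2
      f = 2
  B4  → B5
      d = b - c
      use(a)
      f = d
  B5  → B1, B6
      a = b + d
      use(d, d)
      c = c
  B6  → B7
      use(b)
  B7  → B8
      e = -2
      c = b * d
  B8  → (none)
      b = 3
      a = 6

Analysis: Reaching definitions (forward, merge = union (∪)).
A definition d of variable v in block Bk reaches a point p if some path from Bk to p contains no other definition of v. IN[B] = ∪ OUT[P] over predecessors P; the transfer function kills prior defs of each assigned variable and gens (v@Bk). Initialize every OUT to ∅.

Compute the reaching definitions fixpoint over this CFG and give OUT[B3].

Answer: {a@B2, b@B0, c@B3, d@B4, f@B3}

Working:
Fixpoint table:
  B0:  IN={a@B5, b@B0, c@B5, d@B4, f@B4}  OUT={a@B5, b@B0, c@B5, d@B4, f@B4}
  B1:  IN={a@B5, b@B0, c@B5, d@B4, f@B4}  OUT={a@B5, b@B0, c@B5, d@B4, f@B4}
  B2:  IN={a@B5, b@B0, c@B5, d@B4, f@B4}  OUT={a@B2, b@B0, c@B2, d@B4, f@B2}
  B3:  IN={a@B2, b@B0, c@B2, d@B4, f@B2}  OUT={a@B2, b@B0, c@B3, d@B4, f@B3}
  B4:  IN={a@B2, b@B0, c@B3, d@B4, f@B3}  OUT={a@B2, b@B0, c@B3, d@B4, f@B4}
  B5:  IN={a@B2, b@B0, c@B3, d@B4, f@B4}  OUT={a@B5, b@B0, c@B5, d@B4, f@B4}
  B6:  IN={a@B5, b@B0, c@B5, d@B4, f@B4}  OUT={a@B5, b@B0, c@B5, d@B4, f@B4}
  B7:  IN={a@B5, b@B0, c@B5, d@B4, f@B4}  OUT={a@B5, b@B0, c@B7, d@B4, e@B7, f@B4}
  B8:  IN={a@B5, b@B0, c@B7, d@B4, e@B7, f@B4}  OUT={a@B8, b@B8, c@B7, d@B4, e@B7, f@B4}

Merge at B3: IN[B3] = OUT[B2] = {a@B2, b@B0, c@B2, d@B4, f@B2}
Applying B3's transfer function to that IN value gives OUT[B3] (row B3 above).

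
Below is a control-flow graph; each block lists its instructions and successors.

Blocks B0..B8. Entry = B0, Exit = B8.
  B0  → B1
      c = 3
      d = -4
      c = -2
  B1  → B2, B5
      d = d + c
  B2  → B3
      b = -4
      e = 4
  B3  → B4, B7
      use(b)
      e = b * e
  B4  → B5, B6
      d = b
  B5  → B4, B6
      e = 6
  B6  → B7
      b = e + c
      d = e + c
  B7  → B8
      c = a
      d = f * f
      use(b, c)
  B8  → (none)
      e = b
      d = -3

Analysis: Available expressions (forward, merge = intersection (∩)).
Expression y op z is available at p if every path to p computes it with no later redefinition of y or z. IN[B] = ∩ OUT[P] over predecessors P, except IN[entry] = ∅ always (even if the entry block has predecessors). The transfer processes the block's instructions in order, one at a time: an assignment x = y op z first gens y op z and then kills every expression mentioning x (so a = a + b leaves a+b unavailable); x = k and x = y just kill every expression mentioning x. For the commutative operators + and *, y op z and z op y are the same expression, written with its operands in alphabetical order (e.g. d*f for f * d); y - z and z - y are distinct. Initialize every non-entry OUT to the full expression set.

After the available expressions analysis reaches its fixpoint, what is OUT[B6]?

Converged values:
  B0:   IN={}   OUT={}
  B1:   IN={}   OUT={}
  B2:   IN={}   OUT={}
  B3:   IN={}   OUT={}
  B4:   IN={}   OUT={}
  B5:   IN={}   OUT={}
  B6:   IN={}   OUT={c+e}
  B7:   IN={}   OUT={f*f}
  B8:   IN={f*f}   OUT={f*f}

Merge at B6: IN[B6] = OUT[B4] ∩ OUT[B5] = {}
Applying B6's transfer function to that IN value gives OUT[B6] (row B6 above).

Answer: {c+e}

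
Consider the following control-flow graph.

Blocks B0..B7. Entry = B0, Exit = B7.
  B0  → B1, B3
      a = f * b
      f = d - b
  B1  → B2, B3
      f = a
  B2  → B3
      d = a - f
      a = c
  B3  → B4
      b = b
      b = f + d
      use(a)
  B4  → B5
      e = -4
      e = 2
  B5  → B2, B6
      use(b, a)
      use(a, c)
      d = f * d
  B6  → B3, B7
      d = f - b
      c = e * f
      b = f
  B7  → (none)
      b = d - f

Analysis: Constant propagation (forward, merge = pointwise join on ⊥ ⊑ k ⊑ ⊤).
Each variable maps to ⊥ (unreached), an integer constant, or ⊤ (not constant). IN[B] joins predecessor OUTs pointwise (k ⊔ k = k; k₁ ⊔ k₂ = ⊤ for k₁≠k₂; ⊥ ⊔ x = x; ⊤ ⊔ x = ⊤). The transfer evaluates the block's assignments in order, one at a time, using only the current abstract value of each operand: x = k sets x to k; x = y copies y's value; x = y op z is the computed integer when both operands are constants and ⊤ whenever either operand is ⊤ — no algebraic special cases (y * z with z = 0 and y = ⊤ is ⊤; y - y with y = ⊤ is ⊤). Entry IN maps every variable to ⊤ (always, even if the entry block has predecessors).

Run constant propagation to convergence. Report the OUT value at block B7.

Fixpoint table:
  B0:  IN=(all ⊤)  OUT=(all ⊤)
  B1:  IN=(all ⊤)  OUT=(all ⊤)
  B2:  IN=(all ⊤)  OUT=(all ⊤)
  B3:  IN=(all ⊤)  OUT=(all ⊤)
  B4:  IN=(all ⊤)  OUT={e:2; rest ⊤}
  B5:  IN={e:2; rest ⊤}  OUT={e:2; rest ⊤}
  B6:  IN={e:2; rest ⊤}  OUT={e:2; rest ⊤}
  B7:  IN={e:2; rest ⊤}  OUT={e:2; rest ⊤}

Merge at B7: IN[B7] = OUT[B6] = {a: ⊤, b: ⊤, c: ⊤, d: ⊤, e: 2, f: ⊤}
Applying B7's transfer function to that IN value gives OUT[B7] (row B7 above).

Answer: {a: ⊤, b: ⊤, c: ⊤, d: ⊤, e: 2, f: ⊤}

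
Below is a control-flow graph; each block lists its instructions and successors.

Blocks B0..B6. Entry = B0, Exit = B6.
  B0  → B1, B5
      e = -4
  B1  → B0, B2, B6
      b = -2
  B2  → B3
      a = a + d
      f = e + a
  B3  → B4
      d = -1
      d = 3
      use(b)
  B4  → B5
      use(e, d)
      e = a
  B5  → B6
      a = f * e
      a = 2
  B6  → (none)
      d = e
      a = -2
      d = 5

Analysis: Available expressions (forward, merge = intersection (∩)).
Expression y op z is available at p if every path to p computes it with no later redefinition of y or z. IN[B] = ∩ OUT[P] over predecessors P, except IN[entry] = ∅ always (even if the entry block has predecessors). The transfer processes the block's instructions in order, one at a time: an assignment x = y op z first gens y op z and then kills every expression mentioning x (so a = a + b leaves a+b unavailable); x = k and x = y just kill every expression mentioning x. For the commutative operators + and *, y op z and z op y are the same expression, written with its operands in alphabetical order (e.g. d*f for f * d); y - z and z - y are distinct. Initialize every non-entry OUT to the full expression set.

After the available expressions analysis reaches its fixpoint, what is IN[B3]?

Answer: {a+e}

Derivation:
Per-block solution:
  B0:  IN={}  OUT={}
  B1:  IN={}  OUT={}
  B2:  IN={}  OUT={a+e}
  B3:  IN={a+e}  OUT={a+e}
  B4:  IN={a+e}  OUT={}
  B5:  IN={}  OUT={e*f}
  B6:  IN={}  OUT={}

Merge at B3: IN[B3] = OUT[B2] = {a+e}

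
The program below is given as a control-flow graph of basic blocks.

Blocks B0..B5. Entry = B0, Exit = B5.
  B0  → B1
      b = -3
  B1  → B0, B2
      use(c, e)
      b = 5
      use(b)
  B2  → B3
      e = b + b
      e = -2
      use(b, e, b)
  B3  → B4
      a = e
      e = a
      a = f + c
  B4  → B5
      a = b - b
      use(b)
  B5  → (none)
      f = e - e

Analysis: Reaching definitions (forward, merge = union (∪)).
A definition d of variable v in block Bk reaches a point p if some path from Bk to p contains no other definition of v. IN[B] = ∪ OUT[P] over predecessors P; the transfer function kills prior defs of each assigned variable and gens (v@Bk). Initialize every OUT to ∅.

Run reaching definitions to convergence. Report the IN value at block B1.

Answer: {b@B0}

Trace:
Converged values:
  B0: | IN={b@B1} | OUT={b@B0}
  B1: | IN={b@B0} | OUT={b@B1}
  B2: | IN={b@B1} | OUT={b@B1, e@B2}
  B3: | IN={b@B1, e@B2} | OUT={a@B3, b@B1, e@B3}
  B4: | IN={a@B3, b@B1, e@B3} | OUT={a@B4, b@B1, e@B3}
  B5: | IN={a@B4, b@B1, e@B3} | OUT={a@B4, b@B1, e@B3, f@B5}

Merge at B1: IN[B1] = OUT[B0] = {b@B0}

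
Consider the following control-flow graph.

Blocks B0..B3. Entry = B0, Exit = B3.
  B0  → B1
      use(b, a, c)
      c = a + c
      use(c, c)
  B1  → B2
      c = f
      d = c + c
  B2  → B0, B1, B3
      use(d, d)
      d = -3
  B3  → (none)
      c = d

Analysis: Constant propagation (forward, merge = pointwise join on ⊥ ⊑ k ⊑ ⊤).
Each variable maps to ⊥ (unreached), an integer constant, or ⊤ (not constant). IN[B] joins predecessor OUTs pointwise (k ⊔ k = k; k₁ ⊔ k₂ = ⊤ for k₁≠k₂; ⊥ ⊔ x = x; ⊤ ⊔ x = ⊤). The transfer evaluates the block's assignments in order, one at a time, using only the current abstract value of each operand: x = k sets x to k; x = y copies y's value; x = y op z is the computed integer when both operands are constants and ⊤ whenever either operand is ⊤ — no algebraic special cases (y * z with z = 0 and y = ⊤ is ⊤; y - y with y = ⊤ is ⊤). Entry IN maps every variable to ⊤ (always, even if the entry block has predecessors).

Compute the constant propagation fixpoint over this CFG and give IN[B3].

Per-block solution:
  B0: | IN=(all ⊤) | OUT=(all ⊤)
  B1: | IN=(all ⊤) | OUT=(all ⊤)
  B2: | IN=(all ⊤) | OUT={d:-3; rest ⊤}
  B3: | IN={d:-3; rest ⊤} | OUT={c:-3, d:-3; rest ⊤}

Merge at B3: IN[B3] = OUT[B2] = {a: ⊤, b: ⊤, c: ⊤, d: -3, e: ⊤, f: ⊤}

Answer: {a: ⊤, b: ⊤, c: ⊤, d: -3, e: ⊤, f: ⊤}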